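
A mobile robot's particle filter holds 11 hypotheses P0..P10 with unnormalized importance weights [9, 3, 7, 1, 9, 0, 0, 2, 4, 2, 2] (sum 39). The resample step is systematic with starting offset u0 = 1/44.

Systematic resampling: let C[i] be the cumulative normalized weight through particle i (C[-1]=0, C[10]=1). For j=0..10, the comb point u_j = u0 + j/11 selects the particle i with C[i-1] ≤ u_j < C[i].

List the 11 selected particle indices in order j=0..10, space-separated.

C = [3/13, 4/13, 19/39, 20/39, 29/39, 29/39, 29/39, 31/39, 35/39, 37/39, 1]
j=0: u_0=1/44 ∈ [0, 3/13) → index 0
j=1: u_1=5/44 ∈ [0, 3/13) → index 0
j=2: u_2=9/44 ∈ [0, 3/13) → index 0
j=3: u_3=13/44 ∈ [3/13, 4/13) → index 1
j=4: u_4=17/44 ∈ [4/13, 19/39) → index 2
j=5: u_5=21/44 ∈ [4/13, 19/39) → index 2
j=6: u_6=25/44 ∈ [20/39, 29/39) → index 4
j=7: u_7=29/44 ∈ [20/39, 29/39) → index 4
j=8: u_8=3/4 ∈ [29/39, 31/39) → index 7
j=9: u_9=37/44 ∈ [31/39, 35/39) → index 8
j=10: u_10=41/44 ∈ [35/39, 37/39) → index 9

0 0 0 1 2 2 4 4 7 8 9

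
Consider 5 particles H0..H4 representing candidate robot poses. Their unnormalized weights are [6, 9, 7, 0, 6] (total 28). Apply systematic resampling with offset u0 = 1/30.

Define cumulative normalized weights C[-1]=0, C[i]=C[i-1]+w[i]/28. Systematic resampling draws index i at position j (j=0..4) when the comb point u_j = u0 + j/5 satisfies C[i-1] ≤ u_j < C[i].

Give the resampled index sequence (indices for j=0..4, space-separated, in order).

0 1 1 2 4

C = [3/14, 15/28, 11/14, 11/14, 1]
j=0: u_0=1/30 ∈ [0, 3/14) → index 0
j=1: u_1=7/30 ∈ [3/14, 15/28) → index 1
j=2: u_2=13/30 ∈ [3/14, 15/28) → index 1
j=3: u_3=19/30 ∈ [15/28, 11/14) → index 2
j=4: u_4=5/6 ∈ [11/14, 1) → index 4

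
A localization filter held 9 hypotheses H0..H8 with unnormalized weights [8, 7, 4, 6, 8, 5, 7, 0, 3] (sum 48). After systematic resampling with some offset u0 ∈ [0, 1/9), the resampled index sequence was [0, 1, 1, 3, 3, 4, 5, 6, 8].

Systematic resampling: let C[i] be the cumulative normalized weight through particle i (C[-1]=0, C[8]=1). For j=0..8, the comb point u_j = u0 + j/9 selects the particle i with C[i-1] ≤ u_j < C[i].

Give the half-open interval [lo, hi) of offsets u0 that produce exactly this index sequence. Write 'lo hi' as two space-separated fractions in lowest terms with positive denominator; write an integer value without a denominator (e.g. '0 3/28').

C = [1/6, 5/16, 19/48, 25/48, 11/16, 19/24, 15/16, 15/16, 1]
j=0 picked index 0: u0 ∈ [0, 1/6)
j=1 picked index 1: u0 ∈ [1/18, 29/144)
j=2 picked index 1: u0 ∈ [-1/18, 13/144)
j=3 picked index 3: u0 ∈ [1/16, 3/16)
j=4 picked index 3: u0 ∈ [-7/144, 11/144)
j=5 picked index 4: u0 ∈ [-5/144, 19/144)
j=6 picked index 5: u0 ∈ [1/48, 1/8)
j=7 picked index 6: u0 ∈ [1/72, 23/144)
j=8 picked index 8: u0 ∈ [7/144, 1/9)
intersection: [1/16, 11/144)

1/16 11/144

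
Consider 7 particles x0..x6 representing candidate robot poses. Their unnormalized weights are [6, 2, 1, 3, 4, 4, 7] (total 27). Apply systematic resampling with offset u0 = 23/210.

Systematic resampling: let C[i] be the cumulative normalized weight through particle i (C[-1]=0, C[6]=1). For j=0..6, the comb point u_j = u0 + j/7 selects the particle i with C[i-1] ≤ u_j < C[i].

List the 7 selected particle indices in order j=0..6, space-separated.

0 1 3 4 5 6 6

C = [2/9, 8/27, 1/3, 4/9, 16/27, 20/27, 1]
j=0: u_0=23/210 ∈ [0, 2/9) → index 0
j=1: u_1=53/210 ∈ [2/9, 8/27) → index 1
j=2: u_2=83/210 ∈ [1/3, 4/9) → index 3
j=3: u_3=113/210 ∈ [4/9, 16/27) → index 4
j=4: u_4=143/210 ∈ [16/27, 20/27) → index 5
j=5: u_5=173/210 ∈ [20/27, 1) → index 6
j=6: u_6=29/30 ∈ [20/27, 1) → index 6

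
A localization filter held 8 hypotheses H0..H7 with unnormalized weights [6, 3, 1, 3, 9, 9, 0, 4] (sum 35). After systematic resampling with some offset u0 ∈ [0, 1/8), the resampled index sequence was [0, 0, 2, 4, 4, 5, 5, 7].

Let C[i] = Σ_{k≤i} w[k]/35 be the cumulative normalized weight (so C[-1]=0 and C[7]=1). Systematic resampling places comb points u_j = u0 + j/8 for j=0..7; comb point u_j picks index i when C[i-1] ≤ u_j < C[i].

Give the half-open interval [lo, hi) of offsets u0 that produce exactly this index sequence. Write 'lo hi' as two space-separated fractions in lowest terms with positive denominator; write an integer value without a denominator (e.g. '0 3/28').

C = [6/35, 9/35, 2/7, 13/35, 22/35, 31/35, 31/35, 1]
j=0 picked index 0: u0 ∈ [0, 6/35)
j=1 picked index 0: u0 ∈ [-1/8, 13/280)
j=2 picked index 2: u0 ∈ [1/140, 1/28)
j=3 picked index 4: u0 ∈ [-1/280, 71/280)
j=4 picked index 4: u0 ∈ [-9/70, 9/70)
j=5 picked index 5: u0 ∈ [1/280, 73/280)
j=6 picked index 5: u0 ∈ [-17/140, 19/140)
j=7 picked index 7: u0 ∈ [3/280, 1/8)
intersection: [3/280, 1/28)

3/280 1/28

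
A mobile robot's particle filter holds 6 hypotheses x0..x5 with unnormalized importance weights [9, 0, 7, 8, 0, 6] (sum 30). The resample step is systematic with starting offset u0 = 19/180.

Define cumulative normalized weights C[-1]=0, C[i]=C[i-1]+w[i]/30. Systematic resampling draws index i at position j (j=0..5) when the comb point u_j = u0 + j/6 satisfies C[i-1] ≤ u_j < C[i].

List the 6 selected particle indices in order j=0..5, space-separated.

C = [3/10, 3/10, 8/15, 4/5, 4/5, 1]
j=0: u_0=19/180 ∈ [0, 3/10) → index 0
j=1: u_1=49/180 ∈ [0, 3/10) → index 0
j=2: u_2=79/180 ∈ [3/10, 8/15) → index 2
j=3: u_3=109/180 ∈ [8/15, 4/5) → index 3
j=4: u_4=139/180 ∈ [8/15, 4/5) → index 3
j=5: u_5=169/180 ∈ [4/5, 1) → index 5

0 0 2 3 3 5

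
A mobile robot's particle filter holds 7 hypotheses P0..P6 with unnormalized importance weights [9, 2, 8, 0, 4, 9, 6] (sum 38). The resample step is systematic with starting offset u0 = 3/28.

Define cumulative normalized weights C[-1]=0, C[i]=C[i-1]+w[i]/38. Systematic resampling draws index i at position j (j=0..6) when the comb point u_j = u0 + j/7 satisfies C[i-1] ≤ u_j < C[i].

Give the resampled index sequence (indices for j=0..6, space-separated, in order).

C = [9/38, 11/38, 1/2, 1/2, 23/38, 16/19, 1]
j=0: u_0=3/28 ∈ [0, 9/38) → index 0
j=1: u_1=1/4 ∈ [9/38, 11/38) → index 1
j=2: u_2=11/28 ∈ [11/38, 1/2) → index 2
j=3: u_3=15/28 ∈ [1/2, 23/38) → index 4
j=4: u_4=19/28 ∈ [23/38, 16/19) → index 5
j=5: u_5=23/28 ∈ [23/38, 16/19) → index 5
j=6: u_6=27/28 ∈ [16/19, 1) → index 6

0 1 2 4 5 5 6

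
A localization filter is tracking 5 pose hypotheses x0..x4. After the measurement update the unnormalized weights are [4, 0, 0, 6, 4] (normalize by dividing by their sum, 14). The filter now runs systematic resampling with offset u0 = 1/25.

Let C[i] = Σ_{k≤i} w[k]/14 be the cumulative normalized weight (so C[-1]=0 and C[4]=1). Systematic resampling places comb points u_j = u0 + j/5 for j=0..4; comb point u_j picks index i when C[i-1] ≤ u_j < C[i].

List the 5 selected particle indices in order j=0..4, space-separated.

C = [2/7, 2/7, 2/7, 5/7, 1]
j=0: u_0=1/25 ∈ [0, 2/7) → index 0
j=1: u_1=6/25 ∈ [0, 2/7) → index 0
j=2: u_2=11/25 ∈ [2/7, 5/7) → index 3
j=3: u_3=16/25 ∈ [2/7, 5/7) → index 3
j=4: u_4=21/25 ∈ [5/7, 1) → index 4

0 0 3 3 4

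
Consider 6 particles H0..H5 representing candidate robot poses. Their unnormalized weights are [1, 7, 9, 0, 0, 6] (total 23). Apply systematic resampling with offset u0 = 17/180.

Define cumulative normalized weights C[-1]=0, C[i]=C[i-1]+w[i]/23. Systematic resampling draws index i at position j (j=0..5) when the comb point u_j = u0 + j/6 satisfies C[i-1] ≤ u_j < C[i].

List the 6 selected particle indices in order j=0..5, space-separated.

1 1 2 2 5 5

C = [1/23, 8/23, 17/23, 17/23, 17/23, 1]
j=0: u_0=17/180 ∈ [1/23, 8/23) → index 1
j=1: u_1=47/180 ∈ [1/23, 8/23) → index 1
j=2: u_2=77/180 ∈ [8/23, 17/23) → index 2
j=3: u_3=107/180 ∈ [8/23, 17/23) → index 2
j=4: u_4=137/180 ∈ [17/23, 1) → index 5
j=5: u_5=167/180 ∈ [17/23, 1) → index 5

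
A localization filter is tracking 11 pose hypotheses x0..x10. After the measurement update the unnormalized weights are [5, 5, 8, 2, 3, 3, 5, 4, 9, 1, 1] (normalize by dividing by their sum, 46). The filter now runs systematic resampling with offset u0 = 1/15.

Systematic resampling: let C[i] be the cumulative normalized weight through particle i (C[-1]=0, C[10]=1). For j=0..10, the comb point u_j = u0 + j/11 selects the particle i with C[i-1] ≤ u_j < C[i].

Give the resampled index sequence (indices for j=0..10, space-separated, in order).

0 1 2 2 3 5 6 7 8 8 9

C = [5/46, 5/23, 9/23, 10/23, 1/2, 13/23, 31/46, 35/46, 22/23, 45/46, 1]
j=0: u_0=1/15 ∈ [0, 5/46) → index 0
j=1: u_1=26/165 ∈ [5/46, 5/23) → index 1
j=2: u_2=41/165 ∈ [5/23, 9/23) → index 2
j=3: u_3=56/165 ∈ [5/23, 9/23) → index 2
j=4: u_4=71/165 ∈ [9/23, 10/23) → index 3
j=5: u_5=86/165 ∈ [1/2, 13/23) → index 5
j=6: u_6=101/165 ∈ [13/23, 31/46) → index 6
j=7: u_7=116/165 ∈ [31/46, 35/46) → index 7
j=8: u_8=131/165 ∈ [35/46, 22/23) → index 8
j=9: u_9=146/165 ∈ [35/46, 22/23) → index 8
j=10: u_10=161/165 ∈ [22/23, 45/46) → index 9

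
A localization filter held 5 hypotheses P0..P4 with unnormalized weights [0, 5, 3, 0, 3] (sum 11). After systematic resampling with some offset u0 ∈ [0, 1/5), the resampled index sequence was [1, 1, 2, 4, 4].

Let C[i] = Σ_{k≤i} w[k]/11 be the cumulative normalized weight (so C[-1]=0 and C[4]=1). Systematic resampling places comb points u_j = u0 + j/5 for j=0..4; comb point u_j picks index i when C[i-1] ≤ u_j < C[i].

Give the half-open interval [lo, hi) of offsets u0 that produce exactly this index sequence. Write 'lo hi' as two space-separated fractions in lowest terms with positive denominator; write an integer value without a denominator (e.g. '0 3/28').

C = [0, 5/11, 8/11, 8/11, 1]
j=0 picked index 1: u0 ∈ [0, 5/11)
j=1 picked index 1: u0 ∈ [-1/5, 14/55)
j=2 picked index 2: u0 ∈ [3/55, 18/55)
j=3 picked index 4: u0 ∈ [7/55, 2/5)
j=4 picked index 4: u0 ∈ [-4/55, 1/5)
intersection: [7/55, 1/5)

7/55 1/5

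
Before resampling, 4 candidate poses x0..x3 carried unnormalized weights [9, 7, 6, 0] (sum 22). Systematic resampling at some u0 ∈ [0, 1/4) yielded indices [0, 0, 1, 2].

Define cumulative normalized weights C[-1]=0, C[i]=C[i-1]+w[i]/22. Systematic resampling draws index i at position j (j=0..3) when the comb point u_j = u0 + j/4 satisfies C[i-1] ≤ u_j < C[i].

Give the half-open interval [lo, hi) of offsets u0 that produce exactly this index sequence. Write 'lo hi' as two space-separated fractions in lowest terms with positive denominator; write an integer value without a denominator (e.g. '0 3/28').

0 7/44

C = [9/22, 8/11, 1, 1]
j=0 picked index 0: u0 ∈ [0, 9/22)
j=1 picked index 0: u0 ∈ [-1/4, 7/44)
j=2 picked index 1: u0 ∈ [-1/11, 5/22)
j=3 picked index 2: u0 ∈ [-1/44, 1/4)
intersection: [0, 7/44)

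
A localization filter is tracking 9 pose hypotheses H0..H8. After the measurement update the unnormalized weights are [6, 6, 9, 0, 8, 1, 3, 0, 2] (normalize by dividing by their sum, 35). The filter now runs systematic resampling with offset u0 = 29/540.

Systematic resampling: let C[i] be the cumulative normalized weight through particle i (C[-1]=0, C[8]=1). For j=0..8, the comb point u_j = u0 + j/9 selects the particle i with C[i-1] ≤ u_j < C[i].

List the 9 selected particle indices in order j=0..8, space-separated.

C = [6/35, 12/35, 3/5, 3/5, 29/35, 6/7, 33/35, 33/35, 1]
j=0: u_0=29/540 ∈ [0, 6/35) → index 0
j=1: u_1=89/540 ∈ [0, 6/35) → index 0
j=2: u_2=149/540 ∈ [6/35, 12/35) → index 1
j=3: u_3=209/540 ∈ [12/35, 3/5) → index 2
j=4: u_4=269/540 ∈ [12/35, 3/5) → index 2
j=5: u_5=329/540 ∈ [3/5, 29/35) → index 4
j=6: u_6=389/540 ∈ [3/5, 29/35) → index 4
j=7: u_7=449/540 ∈ [29/35, 6/7) → index 5
j=8: u_8=509/540 ∈ [6/7, 33/35) → index 6

0 0 1 2 2 4 4 5 6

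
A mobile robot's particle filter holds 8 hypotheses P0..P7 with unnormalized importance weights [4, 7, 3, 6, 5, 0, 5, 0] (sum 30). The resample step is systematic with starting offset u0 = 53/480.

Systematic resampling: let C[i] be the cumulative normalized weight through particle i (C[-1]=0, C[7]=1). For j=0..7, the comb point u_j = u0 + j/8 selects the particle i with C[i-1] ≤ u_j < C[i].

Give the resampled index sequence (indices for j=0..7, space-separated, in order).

0 1 1 3 3 4 6 6

C = [2/15, 11/30, 7/15, 2/3, 5/6, 5/6, 1, 1]
j=0: u_0=53/480 ∈ [0, 2/15) → index 0
j=1: u_1=113/480 ∈ [2/15, 11/30) → index 1
j=2: u_2=173/480 ∈ [2/15, 11/30) → index 1
j=3: u_3=233/480 ∈ [7/15, 2/3) → index 3
j=4: u_4=293/480 ∈ [7/15, 2/3) → index 3
j=5: u_5=353/480 ∈ [2/3, 5/6) → index 4
j=6: u_6=413/480 ∈ [5/6, 1) → index 6
j=7: u_7=473/480 ∈ [5/6, 1) → index 6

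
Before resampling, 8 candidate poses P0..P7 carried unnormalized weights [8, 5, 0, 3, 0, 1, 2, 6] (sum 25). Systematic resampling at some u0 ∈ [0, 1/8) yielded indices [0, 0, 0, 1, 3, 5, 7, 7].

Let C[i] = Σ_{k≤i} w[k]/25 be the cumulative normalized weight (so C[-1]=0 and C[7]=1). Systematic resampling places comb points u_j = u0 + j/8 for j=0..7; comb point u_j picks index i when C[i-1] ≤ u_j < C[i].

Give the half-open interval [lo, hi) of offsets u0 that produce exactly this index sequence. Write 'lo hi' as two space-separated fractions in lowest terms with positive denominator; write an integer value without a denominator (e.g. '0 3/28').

C = [8/25, 13/25, 13/25, 16/25, 16/25, 17/25, 19/25, 1]
j=0 picked index 0: u0 ∈ [0, 8/25)
j=1 picked index 0: u0 ∈ [-1/8, 39/200)
j=2 picked index 0: u0 ∈ [-1/4, 7/100)
j=3 picked index 1: u0 ∈ [-11/200, 29/200)
j=4 picked index 3: u0 ∈ [1/50, 7/50)
j=5 picked index 5: u0 ∈ [3/200, 11/200)
j=6 picked index 7: u0 ∈ [1/100, 1/4)
j=7 picked index 7: u0 ∈ [-23/200, 1/8)
intersection: [1/50, 11/200)

1/50 11/200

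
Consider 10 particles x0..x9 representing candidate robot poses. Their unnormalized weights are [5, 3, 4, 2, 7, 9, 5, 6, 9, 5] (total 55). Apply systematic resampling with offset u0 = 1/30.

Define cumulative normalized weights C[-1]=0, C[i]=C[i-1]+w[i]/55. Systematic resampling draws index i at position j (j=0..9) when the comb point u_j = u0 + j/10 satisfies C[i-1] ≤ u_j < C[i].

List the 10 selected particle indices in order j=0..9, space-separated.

C = [1/11, 8/55, 12/55, 14/55, 21/55, 6/11, 7/11, 41/55, 10/11, 1]
j=0: u_0=1/30 ∈ [0, 1/11) → index 0
j=1: u_1=2/15 ∈ [1/11, 8/55) → index 1
j=2: u_2=7/30 ∈ [12/55, 14/55) → index 3
j=3: u_3=1/3 ∈ [14/55, 21/55) → index 4
j=4: u_4=13/30 ∈ [21/55, 6/11) → index 5
j=5: u_5=8/15 ∈ [21/55, 6/11) → index 5
j=6: u_6=19/30 ∈ [6/11, 7/11) → index 6
j=7: u_7=11/15 ∈ [7/11, 41/55) → index 7
j=8: u_8=5/6 ∈ [41/55, 10/11) → index 8
j=9: u_9=14/15 ∈ [10/11, 1) → index 9

0 1 3 4 5 5 6 7 8 9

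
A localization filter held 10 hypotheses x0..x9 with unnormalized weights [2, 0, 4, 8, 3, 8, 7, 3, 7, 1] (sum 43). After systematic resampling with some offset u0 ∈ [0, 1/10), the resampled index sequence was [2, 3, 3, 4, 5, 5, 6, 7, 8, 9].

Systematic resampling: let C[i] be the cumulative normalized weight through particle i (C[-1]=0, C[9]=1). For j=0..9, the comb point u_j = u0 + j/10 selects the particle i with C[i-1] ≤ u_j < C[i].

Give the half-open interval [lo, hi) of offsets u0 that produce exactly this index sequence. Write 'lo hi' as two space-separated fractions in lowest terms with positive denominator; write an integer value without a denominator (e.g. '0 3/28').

33/430 7/86

C = [2/43, 2/43, 6/43, 14/43, 17/43, 25/43, 32/43, 35/43, 42/43, 1]
j=0 picked index 2: u0 ∈ [2/43, 6/43)
j=1 picked index 3: u0 ∈ [17/430, 97/430)
j=2 picked index 3: u0 ∈ [-13/215, 27/215)
j=3 picked index 4: u0 ∈ [11/430, 41/430)
j=4 picked index 5: u0 ∈ [-1/215, 39/215)
j=5 picked index 5: u0 ∈ [-9/86, 7/86)
j=6 picked index 6: u0 ∈ [-4/215, 31/215)
j=7 picked index 7: u0 ∈ [19/430, 49/430)
j=8 picked index 8: u0 ∈ [3/215, 38/215)
j=9 picked index 9: u0 ∈ [33/430, 1/10)
intersection: [33/430, 7/86)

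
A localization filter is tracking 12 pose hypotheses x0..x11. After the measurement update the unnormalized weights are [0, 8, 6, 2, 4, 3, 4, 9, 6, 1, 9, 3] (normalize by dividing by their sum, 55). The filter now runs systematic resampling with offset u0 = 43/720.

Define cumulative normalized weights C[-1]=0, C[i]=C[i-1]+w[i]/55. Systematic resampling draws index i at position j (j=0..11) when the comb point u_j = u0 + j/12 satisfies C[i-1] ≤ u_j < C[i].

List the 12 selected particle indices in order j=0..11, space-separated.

C = [0, 8/55, 14/55, 16/55, 4/11, 23/55, 27/55, 36/55, 42/55, 43/55, 52/55, 1]
j=0: u_0=43/720 ∈ [0, 8/55) → index 1
j=1: u_1=103/720 ∈ [0, 8/55) → index 1
j=2: u_2=163/720 ∈ [8/55, 14/55) → index 2
j=3: u_3=223/720 ∈ [16/55, 4/11) → index 4
j=4: u_4=283/720 ∈ [4/11, 23/55) → index 5
j=5: u_5=343/720 ∈ [23/55, 27/55) → index 6
j=6: u_6=403/720 ∈ [27/55, 36/55) → index 7
j=7: u_7=463/720 ∈ [27/55, 36/55) → index 7
j=8: u_8=523/720 ∈ [36/55, 42/55) → index 8
j=9: u_9=583/720 ∈ [43/55, 52/55) → index 10
j=10: u_10=643/720 ∈ [43/55, 52/55) → index 10
j=11: u_11=703/720 ∈ [52/55, 1) → index 11

1 1 2 4 5 6 7 7 8 10 10 11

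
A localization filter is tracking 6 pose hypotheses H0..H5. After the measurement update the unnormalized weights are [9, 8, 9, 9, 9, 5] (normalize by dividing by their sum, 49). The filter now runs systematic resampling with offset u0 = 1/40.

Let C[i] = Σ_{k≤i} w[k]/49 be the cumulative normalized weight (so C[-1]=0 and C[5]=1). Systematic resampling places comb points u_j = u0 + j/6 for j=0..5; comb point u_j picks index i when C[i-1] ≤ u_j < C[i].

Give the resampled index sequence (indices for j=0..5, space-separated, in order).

C = [9/49, 17/49, 26/49, 5/7, 44/49, 1]
j=0: u_0=1/40 ∈ [0, 9/49) → index 0
j=1: u_1=23/120 ∈ [9/49, 17/49) → index 1
j=2: u_2=43/120 ∈ [17/49, 26/49) → index 2
j=3: u_3=21/40 ∈ [17/49, 26/49) → index 2
j=4: u_4=83/120 ∈ [26/49, 5/7) → index 3
j=5: u_5=103/120 ∈ [5/7, 44/49) → index 4

0 1 2 2 3 4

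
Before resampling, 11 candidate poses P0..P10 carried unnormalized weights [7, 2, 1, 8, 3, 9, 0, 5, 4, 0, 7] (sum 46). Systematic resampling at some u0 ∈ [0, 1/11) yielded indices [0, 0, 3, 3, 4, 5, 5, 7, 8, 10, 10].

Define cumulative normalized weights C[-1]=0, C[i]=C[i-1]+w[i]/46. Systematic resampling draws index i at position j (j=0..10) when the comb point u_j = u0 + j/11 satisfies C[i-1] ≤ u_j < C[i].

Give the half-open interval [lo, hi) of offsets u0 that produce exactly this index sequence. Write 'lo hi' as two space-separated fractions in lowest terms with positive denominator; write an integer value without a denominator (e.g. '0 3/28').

9/253 31/506

C = [7/46, 9/46, 5/23, 9/23, 21/46, 15/23, 15/23, 35/46, 39/46, 39/46, 1]
j=0 picked index 0: u0 ∈ [0, 7/46)
j=1 picked index 0: u0 ∈ [-1/11, 31/506)
j=2 picked index 3: u0 ∈ [9/253, 53/253)
j=3 picked index 3: u0 ∈ [-14/253, 30/253)
j=4 picked index 4: u0 ∈ [7/253, 47/506)
j=5 picked index 5: u0 ∈ [1/506, 50/253)
j=6 picked index 5: u0 ∈ [-45/506, 27/253)
j=7 picked index 7: u0 ∈ [4/253, 63/506)
j=8 picked index 8: u0 ∈ [17/506, 61/506)
j=9 picked index 10: u0 ∈ [15/506, 2/11)
j=10 picked index 10: u0 ∈ [-31/506, 1/11)
intersection: [9/253, 31/506)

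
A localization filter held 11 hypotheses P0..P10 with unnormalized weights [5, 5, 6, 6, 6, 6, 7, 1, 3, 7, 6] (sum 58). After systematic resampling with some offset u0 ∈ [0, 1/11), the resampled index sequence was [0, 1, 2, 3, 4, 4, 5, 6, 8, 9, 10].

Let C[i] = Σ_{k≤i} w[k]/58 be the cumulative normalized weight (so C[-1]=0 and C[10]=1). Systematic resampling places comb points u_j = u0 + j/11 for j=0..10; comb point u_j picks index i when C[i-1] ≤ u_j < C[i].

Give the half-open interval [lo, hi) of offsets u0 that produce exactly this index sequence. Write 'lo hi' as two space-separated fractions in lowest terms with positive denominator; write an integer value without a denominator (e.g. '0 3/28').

C = [5/58, 5/29, 8/29, 11/29, 14/29, 17/29, 41/58, 21/29, 45/58, 26/29, 1]
j=0 picked index 0: u0 ∈ [0, 5/58)
j=1 picked index 1: u0 ∈ [-3/638, 26/319)
j=2 picked index 2: u0 ∈ [-3/319, 30/319)
j=3 picked index 3: u0 ∈ [1/319, 34/319)
j=4 picked index 4: u0 ∈ [5/319, 38/319)
j=5 picked index 4: u0 ∈ [-24/319, 9/319)
j=6 picked index 5: u0 ∈ [-20/319, 13/319)
j=7 picked index 6: u0 ∈ [-16/319, 45/638)
j=8 picked index 8: u0 ∈ [-1/319, 31/638)
j=9 picked index 9: u0 ∈ [-27/638, 25/319)
j=10 picked index 10: u0 ∈ [-4/319, 1/11)
intersection: [5/319, 9/319)

5/319 9/319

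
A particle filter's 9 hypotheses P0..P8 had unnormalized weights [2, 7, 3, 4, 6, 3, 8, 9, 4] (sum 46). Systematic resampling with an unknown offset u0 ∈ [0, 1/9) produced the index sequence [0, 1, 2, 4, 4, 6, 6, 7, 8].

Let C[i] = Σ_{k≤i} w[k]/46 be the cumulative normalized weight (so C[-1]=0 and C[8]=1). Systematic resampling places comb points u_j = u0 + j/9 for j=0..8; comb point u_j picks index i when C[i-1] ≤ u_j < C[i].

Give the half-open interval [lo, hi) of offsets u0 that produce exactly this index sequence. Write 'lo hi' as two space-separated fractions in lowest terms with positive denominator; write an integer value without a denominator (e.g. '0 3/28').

5/207 7/207

C = [1/23, 9/46, 6/23, 8/23, 11/23, 25/46, 33/46, 21/23, 1]
j=0 picked index 0: u0 ∈ [0, 1/23)
j=1 picked index 1: u0 ∈ [-14/207, 35/414)
j=2 picked index 2: u0 ∈ [-11/414, 8/207)
j=3 picked index 4: u0 ∈ [1/69, 10/69)
j=4 picked index 4: u0 ∈ [-20/207, 7/207)
j=5 picked index 6: u0 ∈ [-5/414, 67/414)
j=6 picked index 6: u0 ∈ [-17/138, 7/138)
j=7 picked index 7: u0 ∈ [-25/414, 28/207)
j=8 picked index 8: u0 ∈ [5/207, 1/9)
intersection: [5/207, 7/207)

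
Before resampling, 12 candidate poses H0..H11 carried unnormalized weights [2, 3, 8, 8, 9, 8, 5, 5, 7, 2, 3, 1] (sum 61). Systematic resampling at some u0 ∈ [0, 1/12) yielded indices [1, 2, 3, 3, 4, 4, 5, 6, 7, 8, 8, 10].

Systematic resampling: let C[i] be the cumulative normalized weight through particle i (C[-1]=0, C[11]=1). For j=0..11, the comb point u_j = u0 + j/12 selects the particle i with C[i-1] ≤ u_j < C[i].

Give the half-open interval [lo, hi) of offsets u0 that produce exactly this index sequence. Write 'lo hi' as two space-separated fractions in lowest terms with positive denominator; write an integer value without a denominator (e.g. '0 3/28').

C = [2/61, 5/61, 13/61, 21/61, 30/61, 38/61, 43/61, 48/61, 55/61, 57/61, 60/61, 1]
j=0 picked index 1: u0 ∈ [2/61, 5/61)
j=1 picked index 2: u0 ∈ [-1/732, 95/732)
j=2 picked index 3: u0 ∈ [17/366, 65/366)
j=3 picked index 3: u0 ∈ [-9/244, 23/244)
j=4 picked index 4: u0 ∈ [2/183, 29/183)
j=5 picked index 4: u0 ∈ [-53/732, 55/732)
j=6 picked index 5: u0 ∈ [-1/122, 15/122)
j=7 picked index 6: u0 ∈ [29/732, 89/732)
j=8 picked index 7: u0 ∈ [7/183, 22/183)
j=9 picked index 8: u0 ∈ [9/244, 37/244)
j=10 picked index 8: u0 ∈ [-17/366, 25/366)
j=11 picked index 10: u0 ∈ [13/732, 49/732)
intersection: [17/366, 49/732)

17/366 49/732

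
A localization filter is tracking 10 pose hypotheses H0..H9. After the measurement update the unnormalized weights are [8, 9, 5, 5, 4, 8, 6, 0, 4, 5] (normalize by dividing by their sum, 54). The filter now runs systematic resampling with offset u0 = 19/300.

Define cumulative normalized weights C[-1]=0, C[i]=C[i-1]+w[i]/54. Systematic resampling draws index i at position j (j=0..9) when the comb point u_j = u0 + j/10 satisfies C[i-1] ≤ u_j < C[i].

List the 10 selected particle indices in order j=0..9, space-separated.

C = [4/27, 17/54, 11/27, 1/2, 31/54, 13/18, 5/6, 5/6, 49/54, 1]
j=0: u_0=19/300 ∈ [0, 4/27) → index 0
j=1: u_1=49/300 ∈ [4/27, 17/54) → index 1
j=2: u_2=79/300 ∈ [4/27, 17/54) → index 1
j=3: u_3=109/300 ∈ [17/54, 11/27) → index 2
j=4: u_4=139/300 ∈ [11/27, 1/2) → index 3
j=5: u_5=169/300 ∈ [1/2, 31/54) → index 4
j=6: u_6=199/300 ∈ [31/54, 13/18) → index 5
j=7: u_7=229/300 ∈ [13/18, 5/6) → index 6
j=8: u_8=259/300 ∈ [5/6, 49/54) → index 8
j=9: u_9=289/300 ∈ [49/54, 1) → index 9

0 1 1 2 3 4 5 6 8 9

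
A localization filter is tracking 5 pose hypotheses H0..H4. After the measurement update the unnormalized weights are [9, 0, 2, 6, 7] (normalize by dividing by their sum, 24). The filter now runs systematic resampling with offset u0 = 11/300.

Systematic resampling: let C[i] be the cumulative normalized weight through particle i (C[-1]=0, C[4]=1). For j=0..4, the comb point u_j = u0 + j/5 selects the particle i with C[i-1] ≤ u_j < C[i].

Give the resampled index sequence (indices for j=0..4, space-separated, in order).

C = [3/8, 3/8, 11/24, 17/24, 1]
j=0: u_0=11/300 ∈ [0, 3/8) → index 0
j=1: u_1=71/300 ∈ [0, 3/8) → index 0
j=2: u_2=131/300 ∈ [3/8, 11/24) → index 2
j=3: u_3=191/300 ∈ [11/24, 17/24) → index 3
j=4: u_4=251/300 ∈ [17/24, 1) → index 4

0 0 2 3 4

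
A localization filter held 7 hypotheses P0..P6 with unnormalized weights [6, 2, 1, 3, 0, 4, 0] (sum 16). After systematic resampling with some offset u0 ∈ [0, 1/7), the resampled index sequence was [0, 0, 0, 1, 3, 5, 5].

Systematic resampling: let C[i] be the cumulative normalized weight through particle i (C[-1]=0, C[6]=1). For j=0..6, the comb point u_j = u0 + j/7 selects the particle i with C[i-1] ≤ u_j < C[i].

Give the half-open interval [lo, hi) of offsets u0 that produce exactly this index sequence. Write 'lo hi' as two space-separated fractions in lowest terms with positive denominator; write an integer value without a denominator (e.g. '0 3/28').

C = [3/8, 1/2, 9/16, 3/4, 3/4, 1, 1]
j=0 picked index 0: u0 ∈ [0, 3/8)
j=1 picked index 0: u0 ∈ [-1/7, 13/56)
j=2 picked index 0: u0 ∈ [-2/7, 5/56)
j=3 picked index 1: u0 ∈ [-3/56, 1/14)
j=4 picked index 3: u0 ∈ [-1/112, 5/28)
j=5 picked index 5: u0 ∈ [1/28, 2/7)
j=6 picked index 5: u0 ∈ [-3/28, 1/7)
intersection: [1/28, 1/14)

1/28 1/14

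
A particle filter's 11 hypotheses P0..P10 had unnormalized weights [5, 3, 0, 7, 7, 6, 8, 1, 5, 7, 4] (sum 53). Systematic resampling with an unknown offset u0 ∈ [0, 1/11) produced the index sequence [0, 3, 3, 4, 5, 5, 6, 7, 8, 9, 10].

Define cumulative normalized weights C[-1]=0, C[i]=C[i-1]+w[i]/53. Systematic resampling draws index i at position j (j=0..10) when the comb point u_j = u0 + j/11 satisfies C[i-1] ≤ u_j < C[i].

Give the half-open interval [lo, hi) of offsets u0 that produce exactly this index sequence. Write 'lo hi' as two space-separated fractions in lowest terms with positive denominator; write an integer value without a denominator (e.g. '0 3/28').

35/583 36/583

C = [5/53, 8/53, 8/53, 15/53, 22/53, 28/53, 36/53, 37/53, 42/53, 49/53, 1]
j=0 picked index 0: u0 ∈ [0, 5/53)
j=1 picked index 3: u0 ∈ [35/583, 112/583)
j=2 picked index 3: u0 ∈ [-18/583, 59/583)
j=3 picked index 4: u0 ∈ [6/583, 83/583)
j=4 picked index 5: u0 ∈ [30/583, 96/583)
j=5 picked index 5: u0 ∈ [-23/583, 43/583)
j=6 picked index 6: u0 ∈ [-10/583, 78/583)
j=7 picked index 7: u0 ∈ [25/583, 36/583)
j=8 picked index 8: u0 ∈ [-17/583, 38/583)
j=9 picked index 9: u0 ∈ [-15/583, 62/583)
j=10 picked index 10: u0 ∈ [9/583, 1/11)
intersection: [35/583, 36/583)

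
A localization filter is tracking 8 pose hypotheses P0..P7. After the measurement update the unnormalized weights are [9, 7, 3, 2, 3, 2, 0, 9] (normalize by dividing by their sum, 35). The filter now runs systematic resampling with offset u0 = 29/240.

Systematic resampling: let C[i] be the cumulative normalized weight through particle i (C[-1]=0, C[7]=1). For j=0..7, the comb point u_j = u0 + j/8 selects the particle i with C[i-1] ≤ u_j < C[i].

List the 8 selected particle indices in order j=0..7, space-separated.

0 0 1 2 4 7 7 7

C = [9/35, 16/35, 19/35, 3/5, 24/35, 26/35, 26/35, 1]
j=0: u_0=29/240 ∈ [0, 9/35) → index 0
j=1: u_1=59/240 ∈ [0, 9/35) → index 0
j=2: u_2=89/240 ∈ [9/35, 16/35) → index 1
j=3: u_3=119/240 ∈ [16/35, 19/35) → index 2
j=4: u_4=149/240 ∈ [3/5, 24/35) → index 4
j=5: u_5=179/240 ∈ [26/35, 1) → index 7
j=6: u_6=209/240 ∈ [26/35, 1) → index 7
j=7: u_7=239/240 ∈ [26/35, 1) → index 7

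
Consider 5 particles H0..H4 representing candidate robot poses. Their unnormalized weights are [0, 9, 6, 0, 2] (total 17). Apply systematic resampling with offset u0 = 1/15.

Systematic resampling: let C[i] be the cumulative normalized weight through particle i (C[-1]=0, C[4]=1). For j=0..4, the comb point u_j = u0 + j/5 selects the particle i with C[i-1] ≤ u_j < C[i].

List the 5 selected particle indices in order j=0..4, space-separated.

1 1 1 2 2

C = [0, 9/17, 15/17, 15/17, 1]
j=0: u_0=1/15 ∈ [0, 9/17) → index 1
j=1: u_1=4/15 ∈ [0, 9/17) → index 1
j=2: u_2=7/15 ∈ [0, 9/17) → index 1
j=3: u_3=2/3 ∈ [9/17, 15/17) → index 2
j=4: u_4=13/15 ∈ [9/17, 15/17) → index 2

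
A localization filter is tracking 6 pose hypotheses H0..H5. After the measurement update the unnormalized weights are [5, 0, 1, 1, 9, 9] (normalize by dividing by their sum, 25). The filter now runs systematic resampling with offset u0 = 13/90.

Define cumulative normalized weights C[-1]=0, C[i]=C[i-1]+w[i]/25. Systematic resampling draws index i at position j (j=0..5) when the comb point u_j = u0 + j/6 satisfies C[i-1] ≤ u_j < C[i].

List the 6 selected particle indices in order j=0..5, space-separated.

C = [1/5, 1/5, 6/25, 7/25, 16/25, 1]
j=0: u_0=13/90 ∈ [0, 1/5) → index 0
j=1: u_1=14/45 ∈ [7/25, 16/25) → index 4
j=2: u_2=43/90 ∈ [7/25, 16/25) → index 4
j=3: u_3=29/45 ∈ [16/25, 1) → index 5
j=4: u_4=73/90 ∈ [16/25, 1) → index 5
j=5: u_5=44/45 ∈ [16/25, 1) → index 5

0 4 4 5 5 5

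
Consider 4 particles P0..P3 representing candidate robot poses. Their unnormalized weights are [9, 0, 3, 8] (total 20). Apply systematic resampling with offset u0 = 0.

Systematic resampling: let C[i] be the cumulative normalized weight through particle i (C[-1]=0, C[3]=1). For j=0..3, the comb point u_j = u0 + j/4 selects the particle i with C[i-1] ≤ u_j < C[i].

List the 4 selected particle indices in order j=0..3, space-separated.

0 0 2 3

C = [9/20, 9/20, 3/5, 1]
j=0: u_0=0 ∈ [0, 9/20) → index 0
j=1: u_1=1/4 ∈ [0, 9/20) → index 0
j=2: u_2=1/2 ∈ [9/20, 3/5) → index 2
j=3: u_3=3/4 ∈ [3/5, 1) → index 3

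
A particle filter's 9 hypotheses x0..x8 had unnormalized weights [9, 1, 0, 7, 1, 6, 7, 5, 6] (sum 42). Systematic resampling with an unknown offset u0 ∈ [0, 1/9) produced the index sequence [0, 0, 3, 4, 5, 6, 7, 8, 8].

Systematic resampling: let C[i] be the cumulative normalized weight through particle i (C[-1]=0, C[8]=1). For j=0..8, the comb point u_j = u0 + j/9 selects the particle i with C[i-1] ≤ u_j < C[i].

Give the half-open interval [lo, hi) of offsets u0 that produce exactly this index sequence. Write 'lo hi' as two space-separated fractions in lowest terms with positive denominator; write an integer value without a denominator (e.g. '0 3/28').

C = [3/14, 5/21, 5/21, 17/42, 3/7, 4/7, 31/42, 6/7, 1]
j=0 picked index 0: u0 ∈ [0, 3/14)
j=1 picked index 0: u0 ∈ [-1/9, 13/126)
j=2 picked index 3: u0 ∈ [1/63, 23/126)
j=3 picked index 4: u0 ∈ [1/14, 2/21)
j=4 picked index 5: u0 ∈ [-1/63, 8/63)
j=5 picked index 6: u0 ∈ [1/63, 23/126)
j=6 picked index 7: u0 ∈ [1/14, 4/21)
j=7 picked index 8: u0 ∈ [5/63, 2/9)
j=8 picked index 8: u0 ∈ [-2/63, 1/9)
intersection: [5/63, 2/21)

5/63 2/21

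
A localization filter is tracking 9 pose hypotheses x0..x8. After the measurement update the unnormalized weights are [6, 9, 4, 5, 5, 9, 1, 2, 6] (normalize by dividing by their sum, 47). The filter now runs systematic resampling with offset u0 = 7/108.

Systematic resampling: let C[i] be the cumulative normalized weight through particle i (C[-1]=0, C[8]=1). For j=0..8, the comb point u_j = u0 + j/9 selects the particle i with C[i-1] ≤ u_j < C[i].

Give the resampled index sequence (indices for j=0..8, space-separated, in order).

0 1 1 2 3 5 5 7 8

C = [6/47, 15/47, 19/47, 24/47, 29/47, 38/47, 39/47, 41/47, 1]
j=0: u_0=7/108 ∈ [0, 6/47) → index 0
j=1: u_1=19/108 ∈ [6/47, 15/47) → index 1
j=2: u_2=31/108 ∈ [6/47, 15/47) → index 1
j=3: u_3=43/108 ∈ [15/47, 19/47) → index 2
j=4: u_4=55/108 ∈ [19/47, 24/47) → index 3
j=5: u_5=67/108 ∈ [29/47, 38/47) → index 5
j=6: u_6=79/108 ∈ [29/47, 38/47) → index 5
j=7: u_7=91/108 ∈ [39/47, 41/47) → index 7
j=8: u_8=103/108 ∈ [41/47, 1) → index 8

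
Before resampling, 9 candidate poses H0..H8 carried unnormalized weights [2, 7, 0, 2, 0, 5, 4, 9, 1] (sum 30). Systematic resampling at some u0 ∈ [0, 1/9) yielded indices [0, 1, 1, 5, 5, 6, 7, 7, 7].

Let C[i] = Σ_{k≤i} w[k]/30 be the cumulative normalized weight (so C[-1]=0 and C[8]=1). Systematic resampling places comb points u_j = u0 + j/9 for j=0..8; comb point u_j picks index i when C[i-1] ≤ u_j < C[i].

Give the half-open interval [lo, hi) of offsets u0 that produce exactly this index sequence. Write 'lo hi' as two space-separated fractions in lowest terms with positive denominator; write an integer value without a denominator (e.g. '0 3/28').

1/30 1/15

C = [1/15, 3/10, 3/10, 11/30, 11/30, 8/15, 2/3, 29/30, 1]
j=0 picked index 0: u0 ∈ [0, 1/15)
j=1 picked index 1: u0 ∈ [-2/45, 17/90)
j=2 picked index 1: u0 ∈ [-7/45, 7/90)
j=3 picked index 5: u0 ∈ [1/30, 1/5)
j=4 picked index 5: u0 ∈ [-7/90, 4/45)
j=5 picked index 6: u0 ∈ [-1/45, 1/9)
j=6 picked index 7: u0 ∈ [0, 3/10)
j=7 picked index 7: u0 ∈ [-1/9, 17/90)
j=8 picked index 7: u0 ∈ [-2/9, 7/90)
intersection: [1/30, 1/15)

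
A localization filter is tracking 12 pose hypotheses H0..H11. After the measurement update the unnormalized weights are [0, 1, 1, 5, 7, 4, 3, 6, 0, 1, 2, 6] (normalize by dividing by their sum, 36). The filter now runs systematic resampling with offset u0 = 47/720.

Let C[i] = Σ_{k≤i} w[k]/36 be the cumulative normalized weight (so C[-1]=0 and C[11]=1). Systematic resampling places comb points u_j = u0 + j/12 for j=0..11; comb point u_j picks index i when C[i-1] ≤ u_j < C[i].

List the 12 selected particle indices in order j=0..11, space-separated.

3 3 4 4 5 5 6 7 7 10 11 11

C = [0, 1/36, 1/18, 7/36, 7/18, 1/2, 7/12, 3/4, 3/4, 7/9, 5/6, 1]
j=0: u_0=47/720 ∈ [1/18, 7/36) → index 3
j=1: u_1=107/720 ∈ [1/18, 7/36) → index 3
j=2: u_2=167/720 ∈ [7/36, 7/18) → index 4
j=3: u_3=227/720 ∈ [7/36, 7/18) → index 4
j=4: u_4=287/720 ∈ [7/18, 1/2) → index 5
j=5: u_5=347/720 ∈ [7/18, 1/2) → index 5
j=6: u_6=407/720 ∈ [1/2, 7/12) → index 6
j=7: u_7=467/720 ∈ [7/12, 3/4) → index 7
j=8: u_8=527/720 ∈ [7/12, 3/4) → index 7
j=9: u_9=587/720 ∈ [7/9, 5/6) → index 10
j=10: u_10=647/720 ∈ [5/6, 1) → index 11
j=11: u_11=707/720 ∈ [5/6, 1) → index 11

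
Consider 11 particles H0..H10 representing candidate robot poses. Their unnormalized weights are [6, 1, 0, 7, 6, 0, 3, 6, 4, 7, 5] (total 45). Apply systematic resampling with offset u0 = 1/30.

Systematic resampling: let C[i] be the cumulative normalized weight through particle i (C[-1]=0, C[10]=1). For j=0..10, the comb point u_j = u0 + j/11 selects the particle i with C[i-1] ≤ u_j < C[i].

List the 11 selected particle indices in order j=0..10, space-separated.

C = [2/15, 7/45, 7/45, 14/45, 4/9, 4/9, 23/45, 29/45, 11/15, 8/9, 1]
j=0: u_0=1/30 ∈ [0, 2/15) → index 0
j=1: u_1=41/330 ∈ [0, 2/15) → index 0
j=2: u_2=71/330 ∈ [7/45, 14/45) → index 3
j=3: u_3=101/330 ∈ [7/45, 14/45) → index 3
j=4: u_4=131/330 ∈ [14/45, 4/9) → index 4
j=5: u_5=161/330 ∈ [4/9, 23/45) → index 6
j=6: u_6=191/330 ∈ [23/45, 29/45) → index 7
j=7: u_7=221/330 ∈ [29/45, 11/15) → index 8
j=8: u_8=251/330 ∈ [11/15, 8/9) → index 9
j=9: u_9=281/330 ∈ [11/15, 8/9) → index 9
j=10: u_10=311/330 ∈ [8/9, 1) → index 10

0 0 3 3 4 6 7 8 9 9 10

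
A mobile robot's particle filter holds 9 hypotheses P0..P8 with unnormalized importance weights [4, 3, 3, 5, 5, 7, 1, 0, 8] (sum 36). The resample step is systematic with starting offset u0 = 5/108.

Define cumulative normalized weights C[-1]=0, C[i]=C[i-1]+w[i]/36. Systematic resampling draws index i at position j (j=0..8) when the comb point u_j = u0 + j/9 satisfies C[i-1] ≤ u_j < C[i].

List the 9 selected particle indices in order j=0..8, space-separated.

0 1 2 3 4 5 5 8 8

C = [1/9, 7/36, 5/18, 5/12, 5/9, 3/4, 7/9, 7/9, 1]
j=0: u_0=5/108 ∈ [0, 1/9) → index 0
j=1: u_1=17/108 ∈ [1/9, 7/36) → index 1
j=2: u_2=29/108 ∈ [7/36, 5/18) → index 2
j=3: u_3=41/108 ∈ [5/18, 5/12) → index 3
j=4: u_4=53/108 ∈ [5/12, 5/9) → index 4
j=5: u_5=65/108 ∈ [5/9, 3/4) → index 5
j=6: u_6=77/108 ∈ [5/9, 3/4) → index 5
j=7: u_7=89/108 ∈ [7/9, 1) → index 8
j=8: u_8=101/108 ∈ [7/9, 1) → index 8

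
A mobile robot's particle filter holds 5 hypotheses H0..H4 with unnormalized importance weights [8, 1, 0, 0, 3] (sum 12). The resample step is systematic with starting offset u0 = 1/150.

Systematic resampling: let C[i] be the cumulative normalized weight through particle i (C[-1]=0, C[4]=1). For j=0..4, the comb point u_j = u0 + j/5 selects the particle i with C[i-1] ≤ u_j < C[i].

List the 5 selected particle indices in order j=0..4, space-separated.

0 0 0 0 4

C = [2/3, 3/4, 3/4, 3/4, 1]
j=0: u_0=1/150 ∈ [0, 2/3) → index 0
j=1: u_1=31/150 ∈ [0, 2/3) → index 0
j=2: u_2=61/150 ∈ [0, 2/3) → index 0
j=3: u_3=91/150 ∈ [0, 2/3) → index 0
j=4: u_4=121/150 ∈ [3/4, 1) → index 4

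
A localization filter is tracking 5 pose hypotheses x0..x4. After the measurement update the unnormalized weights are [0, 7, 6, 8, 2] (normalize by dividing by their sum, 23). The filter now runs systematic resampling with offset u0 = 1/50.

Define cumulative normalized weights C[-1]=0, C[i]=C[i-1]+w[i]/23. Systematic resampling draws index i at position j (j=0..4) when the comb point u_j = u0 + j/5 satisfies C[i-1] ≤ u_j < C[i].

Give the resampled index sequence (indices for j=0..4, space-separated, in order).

1 1 2 3 3

C = [0, 7/23, 13/23, 21/23, 1]
j=0: u_0=1/50 ∈ [0, 7/23) → index 1
j=1: u_1=11/50 ∈ [0, 7/23) → index 1
j=2: u_2=21/50 ∈ [7/23, 13/23) → index 2
j=3: u_3=31/50 ∈ [13/23, 21/23) → index 3
j=4: u_4=41/50 ∈ [13/23, 21/23) → index 3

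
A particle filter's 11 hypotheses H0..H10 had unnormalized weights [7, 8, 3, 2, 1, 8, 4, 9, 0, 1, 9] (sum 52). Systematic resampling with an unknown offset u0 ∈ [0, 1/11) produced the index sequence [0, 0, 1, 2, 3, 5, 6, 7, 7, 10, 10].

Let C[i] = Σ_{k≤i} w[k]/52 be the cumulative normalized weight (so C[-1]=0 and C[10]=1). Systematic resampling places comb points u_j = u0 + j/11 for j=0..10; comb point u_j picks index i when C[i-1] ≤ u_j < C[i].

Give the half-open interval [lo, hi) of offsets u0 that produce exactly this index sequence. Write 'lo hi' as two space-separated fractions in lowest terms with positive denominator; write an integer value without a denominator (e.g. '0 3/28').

C = [7/52, 15/52, 9/26, 5/13, 21/52, 29/52, 33/52, 21/26, 21/26, 43/52, 1]
j=0 picked index 0: u0 ∈ [0, 7/52)
j=1 picked index 0: u0 ∈ [-1/11, 25/572)
j=2 picked index 1: u0 ∈ [-27/572, 61/572)
j=3 picked index 2: u0 ∈ [9/572, 21/286)
j=4 picked index 3: u0 ∈ [-5/286, 3/143)
j=5 picked index 5: u0 ∈ [-29/572, 59/572)
j=6 picked index 6: u0 ∈ [7/572, 51/572)
j=7 picked index 7: u0 ∈ [-1/572, 49/286)
j=8 picked index 7: u0 ∈ [-53/572, 23/286)
j=9 picked index 10: u0 ∈ [5/572, 2/11)
j=10 picked index 10: u0 ∈ [-47/572, 1/11)
intersection: [9/572, 3/143)

9/572 3/143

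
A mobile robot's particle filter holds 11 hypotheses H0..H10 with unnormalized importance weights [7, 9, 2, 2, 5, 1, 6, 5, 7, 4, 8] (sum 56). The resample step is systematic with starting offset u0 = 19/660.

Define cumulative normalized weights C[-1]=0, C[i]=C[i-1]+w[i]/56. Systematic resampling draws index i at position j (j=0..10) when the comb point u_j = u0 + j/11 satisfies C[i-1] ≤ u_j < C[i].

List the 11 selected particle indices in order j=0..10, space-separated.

C = [1/8, 2/7, 9/28, 5/14, 25/56, 13/28, 4/7, 37/56, 11/14, 6/7, 1]
j=0: u_0=19/660 ∈ [0, 1/8) → index 0
j=1: u_1=79/660 ∈ [0, 1/8) → index 0
j=2: u_2=139/660 ∈ [1/8, 2/7) → index 1
j=3: u_3=199/660 ∈ [2/7, 9/28) → index 2
j=4: u_4=259/660 ∈ [5/14, 25/56) → index 4
j=5: u_5=29/60 ∈ [13/28, 4/7) → index 6
j=6: u_6=379/660 ∈ [4/7, 37/56) → index 7
j=7: u_7=439/660 ∈ [37/56, 11/14) → index 8
j=8: u_8=499/660 ∈ [37/56, 11/14) → index 8
j=9: u_9=559/660 ∈ [11/14, 6/7) → index 9
j=10: u_10=619/660 ∈ [6/7, 1) → index 10

0 0 1 2 4 6 7 8 8 9 10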